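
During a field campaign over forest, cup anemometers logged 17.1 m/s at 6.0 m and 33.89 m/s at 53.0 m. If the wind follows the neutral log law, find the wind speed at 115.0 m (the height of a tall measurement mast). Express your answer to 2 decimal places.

Log law: V ∝ ln(z/z₀). From the pair, with r = V₁/V₂ = 0.50457,
ln z₀ = (ln z₁ − r·ln z₂)/(1 − r) = (1.7918 − 0.50457×3.9703)/0.49543 = -0.4270 → z₀ = 0.6525 m
V₃ = V₁ · ln(z₃/z₀)/ln(z₁/z₀) = 17.1 × 5.1719/2.2188 = 39.8602 m/s

39.86 m/s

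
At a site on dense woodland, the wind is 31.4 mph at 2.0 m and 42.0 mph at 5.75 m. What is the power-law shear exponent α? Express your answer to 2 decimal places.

α ≈ 0.28

Power law: V₂/V₁ = (z₂/z₁)^α ⇒ α = ln(V₂/V₁) / ln(z₂/z₁)
α = ln(42.0/31.4) / ln(5.75/2.0) = ln(1.3376) / ln(2.8750)
  = 0.29086 / 1.05605 = 0.27542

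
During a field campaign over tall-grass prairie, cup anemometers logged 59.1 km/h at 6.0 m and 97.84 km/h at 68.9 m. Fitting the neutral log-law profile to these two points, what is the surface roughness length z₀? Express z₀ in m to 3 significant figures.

z₀ ≈ 0.145 m

Log law: V(z) ∝ ln(z/z₀). With r = V₁/V₂ = 59.1/97.84 = 0.60405,
r · ln(z₂/z₀) = ln(z₁/z₀) ⇒ ln z₀ = (ln z₁ − r·ln z₂)/(1 − r)
ln z₀ = (1.79176 − 0.60405×4.23266) / 0.39595 = -1.9320
z₀ = exp(-1.9320) = 0.1449 m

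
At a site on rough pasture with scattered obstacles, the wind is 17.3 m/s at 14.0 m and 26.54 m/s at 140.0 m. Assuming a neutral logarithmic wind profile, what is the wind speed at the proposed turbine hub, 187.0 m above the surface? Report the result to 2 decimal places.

27.70 m/s

Log law: V ∝ ln(z/z₀). From the pair, with r = V₁/V₂ = 0.65185,
ln z₀ = (ln z₁ − r·ln z₂)/(1 − r) = (2.6391 − 0.65185×4.9416)/0.34815 = -1.6721 → z₀ = 0.1879 m
V₃ = V₁ · ln(z₃/z₀)/ln(z₁/z₀) = 17.3 × 6.9032/4.3111 = 27.7016 m/s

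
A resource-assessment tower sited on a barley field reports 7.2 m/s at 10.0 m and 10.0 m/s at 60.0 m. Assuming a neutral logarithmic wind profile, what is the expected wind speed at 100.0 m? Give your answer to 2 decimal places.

Log law: V ∝ ln(z/z₀). From the pair, with r = V₁/V₂ = 0.72000,
ln z₀ = (ln z₁ − r·ln z₂)/(1 − r) = (2.3026 − 0.72000×4.0943)/0.28000 = -2.3048 → z₀ = 0.09978 m
V₃ = V₁ · ln(z₃/z₀)/ln(z₁/z₀) = 7.2 × 6.9100/4.6074 = 10.7983 m/s

10.80 m/s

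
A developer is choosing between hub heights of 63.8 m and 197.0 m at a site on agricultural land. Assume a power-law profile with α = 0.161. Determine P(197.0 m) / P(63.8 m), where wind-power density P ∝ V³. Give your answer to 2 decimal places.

Speed ratio: V_B/V_A = (z_B/z_A)^α = (197.0/63.8)^0.161 = (3.0878)^0.161 = 1.19904
Power-density ratio: P_B/P_A = (V_B/V_A)³ = (1.19904)³ = 1.72385

1.72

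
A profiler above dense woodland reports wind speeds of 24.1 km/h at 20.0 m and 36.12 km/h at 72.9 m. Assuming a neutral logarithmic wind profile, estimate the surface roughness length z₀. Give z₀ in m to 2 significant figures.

z₀ ≈ 1.5 m

Log law: V(z) ∝ ln(z/z₀). With r = V₁/V₂ = 24.1/36.12 = 0.66722,
r · ln(z₂/z₀) = ln(z₁/z₀) ⇒ ln z₀ = (ln z₁ − r·ln z₂)/(1 − r)
ln z₀ = (2.99573 − 0.66722×4.28909) / 0.33278 = 0.4026
z₀ = exp(0.4026) = 1.496 m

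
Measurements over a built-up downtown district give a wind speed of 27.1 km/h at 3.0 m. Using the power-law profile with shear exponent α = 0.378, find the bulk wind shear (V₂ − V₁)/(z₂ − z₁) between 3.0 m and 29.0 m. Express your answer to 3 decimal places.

1.415 km/h/m

Power law: V₂ = V₁ · (z₂/z₁)^α = 27.1 × (9.6667)^0.378 = 63.8857 km/h
ΔV/Δz = (63.8857 − 27.1)/(29.0 − 3.0) = 36.7857/26.0000 = 1.41484 km/h/m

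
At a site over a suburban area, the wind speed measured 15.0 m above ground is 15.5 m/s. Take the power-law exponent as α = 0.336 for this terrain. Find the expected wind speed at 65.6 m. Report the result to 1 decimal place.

25.4 m/s

Power-law profile: V₂ = V₁ · (z₂/z₁)^α
V₂ = 15.5 × (65.6/15.0)^0.336 = 15.5 × (4.3733)^0.336
    = 15.5 × 1.6418 = 25.4475 m/s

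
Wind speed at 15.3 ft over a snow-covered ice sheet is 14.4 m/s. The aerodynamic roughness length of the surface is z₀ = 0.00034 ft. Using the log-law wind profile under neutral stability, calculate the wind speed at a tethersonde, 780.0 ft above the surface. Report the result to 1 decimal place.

19.7 m/s

Log law: V(z) ∝ ln(z/z₀), so V₂/V₁ = ln(z₂/z₀) / ln(z₁/z₀).
ln(780.0/0.00034) = 14.6459, ln(15.3/0.00034) = 10.7144
V₂ = 14.4 × 14.6459/10.7144 = 14.4 × 1.3669 = 19.6838 m/s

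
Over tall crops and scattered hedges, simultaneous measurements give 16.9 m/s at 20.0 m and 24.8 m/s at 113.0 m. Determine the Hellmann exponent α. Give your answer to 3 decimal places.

Power law: V₂/V₁ = (z₂/z₁)^α ⇒ α = ln(V₂/V₁) / ln(z₂/z₁)
α = ln(24.8/16.9) / ln(113.0/20.0) = ln(1.4675) / ln(5.6500)
  = 0.38353 / 1.73166 = 0.22148

α ≈ 0.221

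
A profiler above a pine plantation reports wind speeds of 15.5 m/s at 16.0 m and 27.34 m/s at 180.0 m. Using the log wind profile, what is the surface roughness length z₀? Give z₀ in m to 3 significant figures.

z₀ ≈ 0.673 m

Log law: V(z) ∝ ln(z/z₀). With r = V₁/V₂ = 15.5/27.34 = 0.56693,
r · ln(z₂/z₀) = ln(z₁/z₀) ⇒ ln z₀ = (ln z₁ − r·ln z₂)/(1 − r)
ln z₀ = (2.77259 − 0.56693×5.19296) / 0.43307 = -0.3960
z₀ = exp(-0.3960) = 0.6730 m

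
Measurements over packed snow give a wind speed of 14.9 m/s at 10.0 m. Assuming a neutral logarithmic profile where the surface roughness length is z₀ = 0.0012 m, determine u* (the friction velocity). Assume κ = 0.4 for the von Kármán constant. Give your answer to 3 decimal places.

Log law: V(z) = (u*/κ) · ln(z/z₀) ⇒ u* = κ · V / ln(z/z₀)
u* = 0.4 × 14.9 / ln(10.0/0.0012) = 0.4 × 14.9 / 9.0280
   = 5.9600 / 9.0280 = 0.6602 m/s

u* ≈ 0.660 m/s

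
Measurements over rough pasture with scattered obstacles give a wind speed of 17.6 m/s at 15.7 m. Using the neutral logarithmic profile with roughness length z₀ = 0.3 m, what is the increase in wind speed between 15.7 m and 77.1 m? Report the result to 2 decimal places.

Log law: V₂ = V₁ · ln(z₂/z₀)/ln(z₁/z₀) = 17.6 × 5.5491/3.9576 = 24.6773 m/s
ΔV = 24.6773 − 17.6 = 7.0773 m/s

7.08 m/s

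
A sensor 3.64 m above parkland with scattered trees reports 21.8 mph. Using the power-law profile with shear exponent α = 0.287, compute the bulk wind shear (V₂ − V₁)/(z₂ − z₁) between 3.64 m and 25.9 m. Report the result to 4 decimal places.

Power law: V₂ = V₁ · (z₂/z₁)^α = 21.8 × (7.1154)^0.287 = 38.2858 mph
ΔV/Δz = (38.2858 − 21.8)/(25.9 − 3.64) = 16.4858/22.2600 = 0.74060 mph/m

0.7406 mph/m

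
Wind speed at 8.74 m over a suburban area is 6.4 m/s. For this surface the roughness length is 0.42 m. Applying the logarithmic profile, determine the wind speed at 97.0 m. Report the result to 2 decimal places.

Log law: V(z) ∝ ln(z/z₀), so V₂/V₁ = ln(z₂/z₀) / ln(z₁/z₀).
ln(97.0/0.42) = 5.4422, ln(8.74/0.42) = 3.0354
V₂ = 6.4 × 5.4422/3.0354 = 6.4 × 1.7929 = 11.4746 m/s

11.47 m/s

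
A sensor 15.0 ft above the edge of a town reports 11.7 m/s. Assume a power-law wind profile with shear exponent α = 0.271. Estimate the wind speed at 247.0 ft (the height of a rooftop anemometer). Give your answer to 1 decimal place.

Power-law profile: V₂ = V₁ · (z₂/z₁)^α
V₂ = 11.7 × (247.0/15.0)^0.271 = 11.7 × (16.4667)^0.271
    = 11.7 × 2.1365 = 24.9969 m/s

25.0 m/s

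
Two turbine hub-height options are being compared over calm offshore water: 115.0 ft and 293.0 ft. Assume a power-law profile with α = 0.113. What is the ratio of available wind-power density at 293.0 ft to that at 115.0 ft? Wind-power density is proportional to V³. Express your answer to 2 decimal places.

1.37

Speed ratio: V_B/V_A = (z_B/z_A)^α = (293.0/115.0)^0.113 = (2.5478)^0.113 = 1.11147
Power-density ratio: P_B/P_A = (V_B/V_A)³ = (1.11147)³ = 1.37307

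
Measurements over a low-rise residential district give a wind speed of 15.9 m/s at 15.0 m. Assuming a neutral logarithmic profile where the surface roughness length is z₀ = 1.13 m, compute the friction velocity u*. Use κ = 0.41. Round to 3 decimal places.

Log law: V(z) = (u*/κ) · ln(z/z₀) ⇒ u* = κ · V / ln(z/z₀)
u* = 0.41 × 15.9 / ln(15.0/1.13) = 0.41 × 15.9 / 2.5858
   = 6.5190 / 2.5858 = 2.5210 m/s

u* ≈ 2.521 m/s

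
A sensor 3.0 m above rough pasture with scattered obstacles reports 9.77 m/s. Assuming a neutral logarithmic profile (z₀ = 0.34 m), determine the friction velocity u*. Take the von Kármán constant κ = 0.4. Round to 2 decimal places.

Log law: V(z) = (u*/κ) · ln(z/z₀) ⇒ u* = κ · V / ln(z/z₀)
u* = 0.4 × 9.77 / ln(3.0/0.34) = 0.4 × 9.77 / 2.1774
   = 3.9080 / 2.1774 = 1.7948 m/s

u* ≈ 1.79 m/s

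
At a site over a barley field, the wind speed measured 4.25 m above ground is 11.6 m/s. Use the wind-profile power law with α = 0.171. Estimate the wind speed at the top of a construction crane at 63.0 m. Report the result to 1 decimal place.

Power-law profile: V₂ = V₁ · (z₂/z₁)^α
V₂ = 11.6 × (63.0/4.25)^0.171 = 11.6 × (14.8235)^0.171
    = 11.6 × 1.5857 = 18.3946 m/s

18.4 m/s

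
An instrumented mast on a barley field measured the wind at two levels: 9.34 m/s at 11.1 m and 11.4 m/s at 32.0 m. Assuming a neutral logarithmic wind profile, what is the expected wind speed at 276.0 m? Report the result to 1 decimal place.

15.6 m/s

Log law: V ∝ ln(z/z₀). From the pair, with r = V₁/V₂ = 0.81930,
ln z₀ = (ln z₁ − r·ln z₂)/(1 − r) = (2.4069 − 0.81930×3.4657)/0.18070 = -2.3936 → z₀ = 0.09130 m
V₃ = V₁ · ln(z₃/z₀)/ln(z₁/z₀) = 9.34 × 8.0140/4.8005 = 15.5921 m/s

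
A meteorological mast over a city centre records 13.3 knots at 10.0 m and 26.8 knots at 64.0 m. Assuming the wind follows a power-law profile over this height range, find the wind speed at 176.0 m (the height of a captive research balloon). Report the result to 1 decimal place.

39.3 knots

First find α: α = ln(V₂/V₁)/ln(z₂/z₁) = ln(26.8/13.3)/ln(64.0/10.0) = 0.70064/1.85630 = 0.3774
Extrapolate from 64.0 m to 176.0 m: V₃ = 26.8 × (176.0/64.0)^0.3774 = 26.8 × 1.4649 = 39.2605 knots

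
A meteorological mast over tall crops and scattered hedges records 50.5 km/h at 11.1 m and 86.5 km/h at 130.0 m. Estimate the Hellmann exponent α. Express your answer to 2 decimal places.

α ≈ 0.22

Power law: V₂/V₁ = (z₂/z₁)^α ⇒ α = ln(V₂/V₁) / ln(z₂/z₁)
α = ln(86.5/50.5) / ln(130.0/11.1) = ln(1.7129) / ln(11.7117)
  = 0.53817 / 2.46059 = 0.21872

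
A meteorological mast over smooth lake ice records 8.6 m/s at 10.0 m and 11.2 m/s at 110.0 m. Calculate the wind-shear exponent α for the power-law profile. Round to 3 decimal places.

α ≈ 0.110

Power law: V₂/V₁ = (z₂/z₁)^α ⇒ α = ln(V₂/V₁) / ln(z₂/z₁)
α = ln(11.2/8.6) / ln(110.0/10.0) = ln(1.3023) / ln(11.0000)
  = 0.26415 / 2.39790 = 0.11016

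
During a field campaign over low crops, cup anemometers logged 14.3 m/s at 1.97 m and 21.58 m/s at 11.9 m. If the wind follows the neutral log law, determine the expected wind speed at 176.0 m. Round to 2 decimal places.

32.48 m/s

Log law: V ∝ ln(z/z₀). From the pair, with r = V₁/V₂ = 0.66265,
ln z₀ = (ln z₁ − r·ln z₂)/(1 − r) = (0.6780 − 0.66265×2.4765)/0.33735 = -2.8547 → z₀ = 0.05757 m
V₃ = V₁ · ln(z₃/z₀)/ln(z₁/z₀) = 14.3 × 8.0252/3.5328 = 32.4846 m/s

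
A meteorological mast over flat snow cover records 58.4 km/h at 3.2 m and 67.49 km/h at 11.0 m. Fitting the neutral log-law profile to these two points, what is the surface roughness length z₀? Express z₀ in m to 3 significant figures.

Log law: V(z) ∝ ln(z/z₀). With r = V₁/V₂ = 58.4/67.49 = 0.86531,
r · ln(z₂/z₀) = ln(z₁/z₀) ⇒ ln z₀ = (ln z₁ − r·ln z₂)/(1 − r)
ln z₀ = (1.16315 − 0.86531×2.39790) / 0.13469 = -6.7696
z₀ = exp(-6.7696) = 0.001148 m

z₀ ≈ 0.00115 m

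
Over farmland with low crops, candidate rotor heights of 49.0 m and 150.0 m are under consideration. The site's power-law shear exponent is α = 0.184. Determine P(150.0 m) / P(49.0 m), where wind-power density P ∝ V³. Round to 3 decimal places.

Speed ratio: V_B/V_A = (z_B/z_A)^α = (150.0/49.0)^0.184 = (3.0612)^0.184 = 1.22858
Power-density ratio: P_B/P_A = (V_B/V_A)³ = (1.22858)³ = 1.85445

1.854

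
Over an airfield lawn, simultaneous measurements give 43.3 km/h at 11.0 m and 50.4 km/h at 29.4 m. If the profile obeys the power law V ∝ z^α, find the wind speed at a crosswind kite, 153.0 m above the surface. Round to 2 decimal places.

65.02 km/h

First find α: α = ln(V₂/V₁)/ln(z₂/z₁) = ln(50.4/43.3)/ln(29.4/11.0) = 0.15184/0.98310 = 0.1544
Extrapolate from 29.4 m to 153.0 m: V₃ = 50.4 × (153.0/29.4)^0.1544 = 50.4 × 1.2901 = 65.0233 km/h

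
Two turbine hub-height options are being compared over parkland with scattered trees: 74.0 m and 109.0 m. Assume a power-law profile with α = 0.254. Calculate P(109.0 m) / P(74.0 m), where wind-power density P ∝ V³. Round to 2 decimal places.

1.34

Speed ratio: V_B/V_A = (z_B/z_A)^α = (109.0/74.0)^0.254 = (1.4730)^0.254 = 1.10337
Power-density ratio: P_B/P_A = (V_B/V_A)³ = (1.10337)³ = 1.34327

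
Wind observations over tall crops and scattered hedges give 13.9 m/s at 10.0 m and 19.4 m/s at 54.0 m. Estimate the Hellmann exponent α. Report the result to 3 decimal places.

Power law: V₂/V₁ = (z₂/z₁)^α ⇒ α = ln(V₂/V₁) / ln(z₂/z₁)
α = ln(19.4/13.9) / ln(54.0/10.0) = ln(1.3957) / ln(5.4000)
  = 0.33338 / 1.68640 = 0.19769

α ≈ 0.198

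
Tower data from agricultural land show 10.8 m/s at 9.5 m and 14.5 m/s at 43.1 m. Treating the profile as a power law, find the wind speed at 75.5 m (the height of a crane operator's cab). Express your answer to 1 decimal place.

First find α: α = ln(V₂/V₁)/ln(z₂/z₁) = ln(14.5/10.8)/ln(43.1/9.5) = 0.29460/1.51223 = 0.1948
Extrapolate from 43.1 m to 75.5 m: V₃ = 14.5 × (75.5/43.1)^0.1948 = 14.5 × 1.1154 = 16.1733 m/s

16.2 m/s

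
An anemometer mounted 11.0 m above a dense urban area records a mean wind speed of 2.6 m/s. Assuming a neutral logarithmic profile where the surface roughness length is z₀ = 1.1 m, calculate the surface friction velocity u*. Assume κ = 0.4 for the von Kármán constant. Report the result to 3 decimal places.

u* ≈ 0.452 m/s

Log law: V(z) = (u*/κ) · ln(z/z₀) ⇒ u* = κ · V / ln(z/z₀)
u* = 0.4 × 2.6 / ln(11.0/1.1) = 0.4 × 2.6 / 2.3026
   = 1.0400 / 2.3026 = 0.4517 m/s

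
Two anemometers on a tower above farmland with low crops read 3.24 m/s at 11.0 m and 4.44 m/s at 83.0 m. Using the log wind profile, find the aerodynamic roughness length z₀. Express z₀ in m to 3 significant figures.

Log law: V(z) ∝ ln(z/z₀). With r = V₁/V₂ = 3.24/4.44 = 0.72973,
r · ln(z₂/z₀) = ln(z₁/z₀) ⇒ ln z₀ = (ln z₁ − r·ln z₂)/(1 − r)
ln z₀ = (2.39790 − 0.72973×4.41884) / 0.27027 = -3.0587
z₀ = exp(-3.0587) = 0.04695 m

z₀ ≈ 0.0470 m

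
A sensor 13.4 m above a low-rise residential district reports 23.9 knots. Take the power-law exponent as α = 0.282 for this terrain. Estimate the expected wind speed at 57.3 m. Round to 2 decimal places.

36.00 knots

Power-law profile: V₂ = V₁ · (z₂/z₁)^α
V₂ = 23.9 × (57.3/13.4)^0.282 = 23.9 × (4.2761)^0.282
    = 23.9 × 1.5065 = 36.0043 knots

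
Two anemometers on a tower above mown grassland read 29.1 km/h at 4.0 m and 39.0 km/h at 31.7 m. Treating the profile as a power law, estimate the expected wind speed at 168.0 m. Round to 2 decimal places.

First find α: α = ln(V₂/V₁)/ln(z₂/z₁) = ln(39.0/29.1)/ln(31.7/4.0) = 0.29282/2.07002 = 0.1415
Extrapolate from 31.7 m to 168.0 m: V₃ = 39.0 × (168.0/31.7)^0.1415 = 39.0 × 1.2661 = 49.3761 km/h

49.38 km/h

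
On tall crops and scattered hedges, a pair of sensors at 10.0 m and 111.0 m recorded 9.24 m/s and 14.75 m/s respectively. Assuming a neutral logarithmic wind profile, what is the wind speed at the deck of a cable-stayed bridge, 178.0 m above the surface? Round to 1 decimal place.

Log law: V ∝ ln(z/z₀). From the pair, with r = V₁/V₂ = 0.62644,
ln z₀ = (ln z₁ − r·ln z₂)/(1 − r) = (2.3026 − 0.62644×4.7095)/0.37356 = -1.7337 → z₀ = 0.1766 m
V₃ = V₁ · ln(z₃/z₀)/ln(z₁/z₀) = 9.24 × 6.9155/4.0363 = 15.8311 m/s

15.8 m/s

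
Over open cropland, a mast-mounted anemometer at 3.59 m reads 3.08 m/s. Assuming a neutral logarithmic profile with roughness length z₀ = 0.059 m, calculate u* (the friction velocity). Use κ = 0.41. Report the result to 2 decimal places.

Log law: V(z) = (u*/κ) · ln(z/z₀) ⇒ u* = κ · V / ln(z/z₀)
u* = 0.41 × 3.08 / ln(3.59/0.059) = 0.41 × 3.08 / 4.1084
   = 1.2628 / 4.1084 = 0.3074 m/s

u* ≈ 0.31 m/s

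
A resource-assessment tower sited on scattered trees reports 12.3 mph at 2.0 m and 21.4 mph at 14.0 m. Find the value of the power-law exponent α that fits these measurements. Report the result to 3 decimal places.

Power law: V₂/V₁ = (z₂/z₁)^α ⇒ α = ln(V₂/V₁) / ln(z₂/z₁)
α = ln(21.4/12.3) / ln(14.0/2.0) = ln(1.7398) / ln(7.0000)
  = 0.55379 / 1.94591 = 0.28459

α ≈ 0.285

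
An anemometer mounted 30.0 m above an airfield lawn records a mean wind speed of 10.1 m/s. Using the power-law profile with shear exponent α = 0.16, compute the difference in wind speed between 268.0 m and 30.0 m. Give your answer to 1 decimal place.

4.2 m/s

Power law: V₂ = V₁ · (z₂/z₁)^α = 10.1 × (8.9333)^0.16 = 14.3378 m/s
ΔV = 14.3378 − 10.1 = 4.2378 m/s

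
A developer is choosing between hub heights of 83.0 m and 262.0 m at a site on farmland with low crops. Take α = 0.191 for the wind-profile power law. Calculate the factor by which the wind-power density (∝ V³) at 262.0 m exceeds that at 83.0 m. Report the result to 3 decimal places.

1.932

Speed ratio: V_B/V_A = (z_B/z_A)^α = (262.0/83.0)^0.191 = (3.1566)^0.191 = 1.24552
Power-density ratio: P_B/P_A = (V_B/V_A)³ = (1.24552)³ = 1.93221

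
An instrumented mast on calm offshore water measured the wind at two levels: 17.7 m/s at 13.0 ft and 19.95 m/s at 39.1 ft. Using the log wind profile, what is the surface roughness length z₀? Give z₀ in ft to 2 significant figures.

z₀ ≈ 0.0022 ft

Log law: V(z) ∝ ln(z/z₀). With r = V₁/V₂ = 17.7/19.95 = 0.88722,
r · ln(z₂/z₀) = ln(z₁/z₀) ⇒ ln z₀ = (ln z₁ − r·ln z₂)/(1 − r)
ln z₀ = (2.56495 − 0.88722×3.66612) / 0.11278 = -6.0976
z₀ = exp(-6.0976) = 0.002248 ft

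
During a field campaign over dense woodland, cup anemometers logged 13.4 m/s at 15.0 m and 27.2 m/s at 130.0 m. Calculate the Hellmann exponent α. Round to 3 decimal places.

α ≈ 0.328

Power law: V₂/V₁ = (z₂/z₁)^α ⇒ α = ln(V₂/V₁) / ln(z₂/z₁)
α = ln(27.2/13.4) / ln(130.0/15.0) = ln(2.0299) / ln(8.6667)
  = 0.70796 / 2.15948 = 0.32784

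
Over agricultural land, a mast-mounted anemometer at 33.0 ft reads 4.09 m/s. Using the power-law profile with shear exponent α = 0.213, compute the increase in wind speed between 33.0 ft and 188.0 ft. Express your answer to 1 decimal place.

1.8 m/s

Power law: V₂ = V₁ · (z₂/z₁)^α = 4.09 × (5.6970)^0.213 = 5.9248 m/s
ΔV = 5.9248 − 4.09 = 1.8348 m/s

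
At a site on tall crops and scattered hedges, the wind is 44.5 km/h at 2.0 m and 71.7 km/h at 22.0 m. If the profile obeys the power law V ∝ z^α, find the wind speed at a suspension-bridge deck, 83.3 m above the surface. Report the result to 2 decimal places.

93.44 km/h

First find α: α = ln(V₂/V₁)/ln(z₂/z₁) = ln(71.7/44.5)/ln(22.0/2.0) = 0.47700/2.39790 = 0.1989
Extrapolate from 22.0 m to 83.3 m: V₃ = 71.7 × (83.3/22.0)^0.1989 = 71.7 × 1.3032 = 93.4420 km/h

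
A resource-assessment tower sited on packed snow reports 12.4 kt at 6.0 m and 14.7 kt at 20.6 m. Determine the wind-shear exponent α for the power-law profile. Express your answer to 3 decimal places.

α ≈ 0.138

Power law: V₂/V₁ = (z₂/z₁)^α ⇒ α = ln(V₂/V₁) / ln(z₂/z₁)
α = ln(14.7/12.4) / ln(20.6/6.0) = ln(1.1855) / ln(3.4333)
  = 0.17015 / 1.23353 = 0.13794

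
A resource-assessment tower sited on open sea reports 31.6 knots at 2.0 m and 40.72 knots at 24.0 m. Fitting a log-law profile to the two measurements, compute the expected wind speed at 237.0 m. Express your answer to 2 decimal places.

49.12 knots

Log law: V ∝ ln(z/z₀). From the pair, with r = V₁/V₂ = 0.77603,
ln z₀ = (ln z₁ − r·ln z₂)/(1 − r) = (0.6931 − 0.77603×3.1781)/0.22397 = -7.9168 → z₀ = 0.0003646 m
V₃ = V₁ · ln(z₃/z₀)/ln(z₁/z₀) = 31.6 × 13.3849/8.6100 = 49.1247 knots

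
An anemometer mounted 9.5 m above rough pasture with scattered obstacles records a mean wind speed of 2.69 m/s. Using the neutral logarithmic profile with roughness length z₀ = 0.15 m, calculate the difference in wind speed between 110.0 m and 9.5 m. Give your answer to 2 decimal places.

Log law: V₂ = V₁ · ln(z₂/z₀)/ln(z₁/z₀) = 2.69 × 6.5976/4.1484 = 4.2782 m/s
ΔV = 4.2782 − 2.69 = 1.5882 m/s

1.59 m/s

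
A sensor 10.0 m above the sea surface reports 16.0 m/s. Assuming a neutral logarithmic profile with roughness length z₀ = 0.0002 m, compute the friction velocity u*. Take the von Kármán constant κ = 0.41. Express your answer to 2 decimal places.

Log law: V(z) = (u*/κ) · ln(z/z₀) ⇒ u* = κ · V / ln(z/z₀)
u* = 0.41 × 16.0 / ln(10.0/0.0002) = 0.41 × 16.0 / 10.8198
   = 6.5600 / 10.8198 = 0.6063 m/s

u* ≈ 0.61 m/s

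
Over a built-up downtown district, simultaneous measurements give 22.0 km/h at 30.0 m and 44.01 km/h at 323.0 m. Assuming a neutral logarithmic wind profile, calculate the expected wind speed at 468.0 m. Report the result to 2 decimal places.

47.44 km/h

Log law: V ∝ ln(z/z₀). From the pair, with r = V₁/V₂ = 0.49989,
ln z₀ = (ln z₁ − r·ln z₂)/(1 − r) = (3.4012 − 0.49989×5.7777)/0.50011 = 1.0258 → z₀ = 2.789 m
V₃ = V₁ · ln(z₃/z₀)/ln(z₁/z₀) = 22.0 × 5.1226/2.3754 = 47.4444 km/h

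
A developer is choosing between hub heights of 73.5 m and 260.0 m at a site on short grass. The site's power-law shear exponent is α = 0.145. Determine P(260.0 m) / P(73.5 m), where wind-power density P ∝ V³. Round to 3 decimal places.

1.733

Speed ratio: V_B/V_A = (z_B/z_A)^α = (260.0/73.5)^0.145 = (3.5374)^0.145 = 1.20105
Power-density ratio: P_B/P_A = (V_B/V_A)³ = (1.20105)³ = 1.73252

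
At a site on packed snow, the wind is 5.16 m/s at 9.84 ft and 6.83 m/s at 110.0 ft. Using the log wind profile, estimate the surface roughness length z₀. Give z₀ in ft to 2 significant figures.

z₀ ≈ 0.0057 ft

Log law: V(z) ∝ ln(z/z₀). With r = V₁/V₂ = 5.16/6.83 = 0.75549,
r · ln(z₂/z₀) = ln(z₁/z₀) ⇒ ln z₀ = (ln z₁ − r·ln z₂)/(1 − r)
ln z₀ = (2.28646 − 0.75549×4.70048) / 0.24451 = -5.1724
z₀ = exp(-5.1724) = 0.005671 ft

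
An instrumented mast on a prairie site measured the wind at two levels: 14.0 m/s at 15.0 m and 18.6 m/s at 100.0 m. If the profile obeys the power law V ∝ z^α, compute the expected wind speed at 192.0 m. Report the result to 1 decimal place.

First find α: α = ln(V₂/V₁)/ln(z₂/z₁) = ln(18.6/14.0)/ln(100.0/15.0) = 0.28410/1.89712 = 0.1498
Extrapolate from 100.0 m to 192.0 m: V₃ = 18.6 × (192.0/100.0)^0.1498 = 18.6 × 1.1026 = 20.5087 m/s

20.5 m/s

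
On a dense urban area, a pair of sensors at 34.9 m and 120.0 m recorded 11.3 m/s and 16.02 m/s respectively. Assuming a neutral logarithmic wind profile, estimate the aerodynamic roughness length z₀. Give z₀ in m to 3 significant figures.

Log law: V(z) ∝ ln(z/z₀). With r = V₁/V₂ = 11.3/16.02 = 0.70537,
r · ln(z₂/z₀) = ln(z₁/z₀) ⇒ ln z₀ = (ln z₁ − r·ln z₂)/(1 − r)
ln z₀ = (3.55249 − 0.70537×4.78749) / 0.29463 = 0.5958
z₀ = exp(0.5958) = 1.814 m

z₀ ≈ 1.81 m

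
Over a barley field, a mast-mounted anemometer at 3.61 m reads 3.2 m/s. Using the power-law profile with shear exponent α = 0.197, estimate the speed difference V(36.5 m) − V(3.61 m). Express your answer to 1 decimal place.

1.8 m/s

Power law: V₂ = V₁ · (z₂/z₁)^α = 3.2 × (10.1108)^0.197 = 5.0477 m/s
ΔV = 5.0477 − 3.2 = 1.8477 m/s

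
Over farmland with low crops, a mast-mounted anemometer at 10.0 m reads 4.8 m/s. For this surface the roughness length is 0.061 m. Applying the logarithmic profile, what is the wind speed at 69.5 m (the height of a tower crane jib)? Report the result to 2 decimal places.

6.62 m/s

Log law: V(z) ∝ ln(z/z₀), so V₂/V₁ = ln(z₂/z₀) / ln(z₁/z₀).
ln(69.5/0.061) = 7.0382, ln(10.0/0.061) = 5.0995
V₂ = 4.8 × 7.0382/5.0995 = 4.8 × 1.3802 = 6.6249 m/s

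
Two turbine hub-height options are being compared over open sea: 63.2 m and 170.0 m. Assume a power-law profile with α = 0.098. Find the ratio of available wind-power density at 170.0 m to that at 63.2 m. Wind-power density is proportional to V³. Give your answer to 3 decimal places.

Speed ratio: V_B/V_A = (z_B/z_A)^α = (170.0/63.2)^0.098 = (2.6899)^0.098 = 1.10183
Power-density ratio: P_B/P_A = (V_B/V_A)³ = (1.10183)³ = 1.33765

1.338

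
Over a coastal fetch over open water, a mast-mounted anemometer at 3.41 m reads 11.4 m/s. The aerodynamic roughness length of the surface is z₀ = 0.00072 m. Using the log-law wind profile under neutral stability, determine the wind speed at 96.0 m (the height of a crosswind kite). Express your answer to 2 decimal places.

Log law: V(z) ∝ ln(z/z₀), so V₂/V₁ = ln(z₂/z₀) / ln(z₁/z₀).
ln(96.0/0.00072) = 11.8006, ln(3.41/0.00072) = 8.4630
V₂ = 11.4 × 11.8006/8.4630 = 11.4 × 1.3944 = 15.8959 m/s

15.90 m/s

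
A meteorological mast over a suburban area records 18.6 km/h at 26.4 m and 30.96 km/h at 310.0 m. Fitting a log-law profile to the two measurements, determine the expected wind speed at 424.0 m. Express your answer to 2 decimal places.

Log law: V ∝ ln(z/z₀). From the pair, with r = V₁/V₂ = 0.60078,
ln z₀ = (ln z₁ − r·ln z₂)/(1 − r) = (3.2734 − 0.60078×5.7366)/0.39922 = -0.4334 → z₀ = 0.6483 m
V₃ = V₁ · ln(z₃/z₀)/ln(z₁/z₀) = 18.6 × 6.4831/3.7068 = 32.5314 km/h

32.53 km/h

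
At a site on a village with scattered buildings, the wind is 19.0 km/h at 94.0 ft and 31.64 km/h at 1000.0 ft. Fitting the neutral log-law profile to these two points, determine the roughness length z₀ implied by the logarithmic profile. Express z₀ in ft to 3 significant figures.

Log law: V(z) ∝ ln(z/z₀). With r = V₁/V₂ = 19.0/31.64 = 0.60051,
r · ln(z₂/z₀) = ln(z₁/z₀) ⇒ ln z₀ = (ln z₁ − r·ln z₂)/(1 − r)
ln z₀ = (4.54329 − 0.60051×6.90776) / 0.39949 = 0.9891
z₀ = exp(0.9891) = 2.689 ft

z₀ ≈ 2.69 ft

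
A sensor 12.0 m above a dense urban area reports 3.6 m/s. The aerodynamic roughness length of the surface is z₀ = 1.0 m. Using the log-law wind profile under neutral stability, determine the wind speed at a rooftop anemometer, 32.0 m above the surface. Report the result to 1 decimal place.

5.0 m/s

Log law: V(z) ∝ ln(z/z₀), so V₂/V₁ = ln(z₂/z₀) / ln(z₁/z₀).
ln(32.0/1.0) = 3.4657, ln(12.0/1.0) = 2.4849
V₂ = 3.6 × 3.4657/2.4849 = 3.6 × 1.3947 = 5.0210 m/s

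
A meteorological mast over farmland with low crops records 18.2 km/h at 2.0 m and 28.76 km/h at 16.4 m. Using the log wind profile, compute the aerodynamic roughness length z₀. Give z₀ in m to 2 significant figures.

Log law: V(z) ∝ ln(z/z₀). With r = V₁/V₂ = 18.2/28.76 = 0.63282,
r · ln(z₂/z₀) = ln(z₁/z₀) ⇒ ln z₀ = (ln z₁ − r·ln z₂)/(1 − r)
ln z₀ = (0.69315 − 0.63282×2.79728) / 0.36718 = -2.9333
z₀ = exp(-2.9333) = 0.05322 m

z₀ ≈ 0.053 m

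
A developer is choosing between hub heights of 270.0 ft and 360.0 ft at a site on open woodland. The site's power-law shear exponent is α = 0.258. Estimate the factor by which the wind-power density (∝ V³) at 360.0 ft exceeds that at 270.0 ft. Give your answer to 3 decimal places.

Speed ratio: V_B/V_A = (z_B/z_A)^α = (360.0/270.0)^0.258 = (1.3333)^0.258 = 1.07705
Power-density ratio: P_B/P_A = (V_B/V_A)³ = (1.07705)³ = 1.24940

1.249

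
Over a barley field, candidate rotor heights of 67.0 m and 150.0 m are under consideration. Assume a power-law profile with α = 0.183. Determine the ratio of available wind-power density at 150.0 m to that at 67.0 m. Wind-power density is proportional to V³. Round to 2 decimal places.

Speed ratio: V_B/V_A = (z_B/z_A)^α = (150.0/67.0)^0.183 = (2.2388)^0.183 = 1.15892
Power-density ratio: P_B/P_A = (V_B/V_A)³ = (1.15892)³ = 1.55654

1.56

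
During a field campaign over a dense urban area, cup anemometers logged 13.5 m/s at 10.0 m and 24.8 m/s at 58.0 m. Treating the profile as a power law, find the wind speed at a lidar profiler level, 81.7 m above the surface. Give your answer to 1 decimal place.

First find α: α = ln(V₂/V₁)/ln(z₂/z₁) = ln(24.8/13.5)/ln(58.0/10.0) = 0.60815/1.75786 = 0.3460
Extrapolate from 58.0 m to 81.7 m: V₃ = 24.8 × (81.7/58.0)^0.3460 = 24.8 × 1.1258 = 27.9209 m/s

27.9 m/s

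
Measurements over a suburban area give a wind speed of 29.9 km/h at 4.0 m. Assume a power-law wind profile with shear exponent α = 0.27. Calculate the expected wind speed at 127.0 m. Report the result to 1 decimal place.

Power-law profile: V₂ = V₁ · (z₂/z₁)^α
V₂ = 29.9 × (127.0/4.0)^0.27 = 29.9 × (31.7500)^0.27
    = 29.9 × 2.5437 = 76.0575 km/h

76.1 km/h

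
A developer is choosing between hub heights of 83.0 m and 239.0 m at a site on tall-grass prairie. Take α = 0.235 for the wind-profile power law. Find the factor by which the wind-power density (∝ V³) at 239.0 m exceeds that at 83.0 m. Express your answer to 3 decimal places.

Speed ratio: V_B/V_A = (z_B/z_A)^α = (239.0/83.0)^0.235 = (2.8795)^0.235 = 1.28215
Power-density ratio: P_B/P_A = (V_B/V_A)³ = (1.28215)³ = 2.10776

2.108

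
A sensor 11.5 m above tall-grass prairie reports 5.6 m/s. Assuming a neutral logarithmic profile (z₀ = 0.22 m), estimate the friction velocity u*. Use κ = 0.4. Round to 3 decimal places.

Log law: V(z) = (u*/κ) · ln(z/z₀) ⇒ u* = κ · V / ln(z/z₀)
u* = 0.4 × 5.6 / ln(11.5/0.22) = 0.4 × 5.6 / 3.9565
   = 2.2400 / 3.9565 = 0.5662 m/s

u* ≈ 0.566 m/s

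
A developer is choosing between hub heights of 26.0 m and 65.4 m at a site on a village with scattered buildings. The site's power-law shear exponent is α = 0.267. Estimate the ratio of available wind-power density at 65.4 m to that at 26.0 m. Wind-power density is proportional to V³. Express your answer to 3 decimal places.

2.094

Speed ratio: V_B/V_A = (z_B/z_A)^α = (65.4/26.0)^0.267 = (2.5154)^0.267 = 1.27927
Power-density ratio: P_B/P_A = (V_B/V_A)³ = (1.27927)³ = 2.09355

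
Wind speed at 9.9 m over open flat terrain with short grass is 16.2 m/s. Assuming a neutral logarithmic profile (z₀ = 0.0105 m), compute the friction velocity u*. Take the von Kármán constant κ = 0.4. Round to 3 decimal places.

u* ≈ 0.946 m/s

Log law: V(z) = (u*/κ) · ln(z/z₀) ⇒ u* = κ · V / ln(z/z₀)
u* = 0.4 × 16.2 / ln(9.9/0.0105) = 0.4 × 16.2 / 6.8489
   = 6.4800 / 6.8489 = 0.9461 m/s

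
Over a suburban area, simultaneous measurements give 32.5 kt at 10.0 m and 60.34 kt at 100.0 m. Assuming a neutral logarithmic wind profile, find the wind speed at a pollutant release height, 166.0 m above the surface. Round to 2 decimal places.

Log law: V ∝ ln(z/z₀). From the pair, with r = V₁/V₂ = 0.53861,
ln z₀ = (ln z₁ − r·ln z₂)/(1 − r) = (2.3026 − 0.53861×4.6052)/0.46139 = -0.3854 → z₀ = 0.6802 m
V₃ = V₁ · ln(z₃/z₀)/ln(z₁/z₀) = 32.5 × 5.4974/2.6880 = 66.4678 kt

66.47 kt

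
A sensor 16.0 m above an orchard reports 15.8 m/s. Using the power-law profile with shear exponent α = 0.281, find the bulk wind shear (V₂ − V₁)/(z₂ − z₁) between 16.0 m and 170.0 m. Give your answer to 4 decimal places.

0.0967 m/s/m

Power law: V₂ = V₁ · (z₂/z₁)^α = 15.8 × (10.6250)^0.281 = 30.6941 m/s
ΔV/Δz = (30.6941 − 15.8)/(170.0 − 16.0) = 14.8941/154.0000 = 0.09672 m/s/m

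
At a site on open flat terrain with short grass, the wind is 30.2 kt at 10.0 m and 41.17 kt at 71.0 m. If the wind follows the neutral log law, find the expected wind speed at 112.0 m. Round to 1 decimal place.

43.7 kt

Log law: V ∝ ln(z/z₀). From the pair, with r = V₁/V₂ = 0.73354,
ln z₀ = (ln z₁ − r·ln z₂)/(1 − r) = (2.3026 − 0.73354×4.2627)/0.26646 = -3.0935 → z₀ = 0.04534 m
V₃ = V₁ · ln(z₃/z₀)/ln(z₁/z₀) = 30.2 × 7.8120/5.3961 = 43.7211 kt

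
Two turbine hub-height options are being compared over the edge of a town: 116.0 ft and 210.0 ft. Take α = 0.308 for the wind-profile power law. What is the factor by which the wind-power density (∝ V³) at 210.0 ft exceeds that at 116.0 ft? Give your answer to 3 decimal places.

1.730

Speed ratio: V_B/V_A = (z_B/z_A)^α = (210.0/116.0)^0.308 = (1.8103)^0.308 = 1.20058
Power-density ratio: P_B/P_A = (V_B/V_A)³ = (1.20058)³ = 1.73050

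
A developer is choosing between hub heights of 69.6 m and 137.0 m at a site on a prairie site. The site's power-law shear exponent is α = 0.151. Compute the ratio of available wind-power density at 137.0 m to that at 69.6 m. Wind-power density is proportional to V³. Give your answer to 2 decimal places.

1.36

Speed ratio: V_B/V_A = (z_B/z_A)^α = (137.0/69.6)^0.151 = (1.9684)^0.151 = 1.10767
Power-density ratio: P_B/P_A = (V_B/V_A)³ = (1.10767)³ = 1.35904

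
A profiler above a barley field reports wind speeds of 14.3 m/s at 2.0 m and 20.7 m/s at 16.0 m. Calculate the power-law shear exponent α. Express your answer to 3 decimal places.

Power law: V₂/V₁ = (z₂/z₁)^α ⇒ α = ln(V₂/V₁) / ln(z₂/z₁)
α = ln(20.7/14.3) / ln(16.0/2.0) = ln(1.4476) / ln(8.0000)
  = 0.36987 / 2.07944 = 0.17787

α ≈ 0.178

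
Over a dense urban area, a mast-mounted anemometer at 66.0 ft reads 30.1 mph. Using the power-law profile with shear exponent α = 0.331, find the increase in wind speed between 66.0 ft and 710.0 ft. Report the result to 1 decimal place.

36.0 mph

Power law: V₂ = V₁ · (z₂/z₁)^α = 30.1 × (10.7576)^0.331 = 66.0791 mph
ΔV = 66.0791 − 30.1 = 35.9791 mph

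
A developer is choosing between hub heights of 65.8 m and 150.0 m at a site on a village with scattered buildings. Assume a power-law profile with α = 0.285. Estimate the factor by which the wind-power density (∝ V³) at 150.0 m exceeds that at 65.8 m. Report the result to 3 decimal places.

Speed ratio: V_B/V_A = (z_B/z_A)^α = (150.0/65.8)^0.285 = (2.2796)^0.285 = 1.26471
Power-density ratio: P_B/P_A = (V_B/V_A)³ = (1.26471)³ = 2.02290

2.023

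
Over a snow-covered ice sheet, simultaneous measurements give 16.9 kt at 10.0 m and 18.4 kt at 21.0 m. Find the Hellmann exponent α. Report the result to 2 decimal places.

Power law: V₂/V₁ = (z₂/z₁)^α ⇒ α = ln(V₂/V₁) / ln(z₂/z₁)
α = ln(18.4/16.9) / ln(21.0/10.0) = ln(1.0888) / ln(2.1000)
  = 0.08504 / 0.74194 = 0.11461

α ≈ 0.11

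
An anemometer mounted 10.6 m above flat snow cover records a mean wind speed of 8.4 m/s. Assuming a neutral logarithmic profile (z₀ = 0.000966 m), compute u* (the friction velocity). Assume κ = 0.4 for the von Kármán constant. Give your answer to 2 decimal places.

Log law: V(z) = (u*/κ) · ln(z/z₀) ⇒ u* = κ · V / ln(z/z₀)
u* = 0.4 × 8.4 / ln(10.6/0.000966) = 0.4 × 8.4 / 9.3032
   = 3.3600 / 9.3032 = 0.3612 m/s

u* ≈ 0.36 m/s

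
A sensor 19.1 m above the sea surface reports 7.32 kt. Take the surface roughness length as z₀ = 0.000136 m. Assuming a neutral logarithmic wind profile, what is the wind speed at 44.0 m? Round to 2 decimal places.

Log law: V(z) ∝ ln(z/z₀), so V₂/V₁ = ln(z₂/z₀) / ln(z₁/z₀).
ln(44.0/0.000136) = 12.6870, ln(19.1/0.000136) = 11.8525
V₂ = 7.32 × 12.6870/11.8525 = 7.32 × 1.0704 = 7.8354 kt

7.84 kt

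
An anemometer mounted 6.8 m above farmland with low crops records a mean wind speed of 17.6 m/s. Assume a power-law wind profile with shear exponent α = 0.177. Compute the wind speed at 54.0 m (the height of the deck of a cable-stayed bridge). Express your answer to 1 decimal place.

Power-law profile: V₂ = V₁ · (z₂/z₁)^α
V₂ = 17.6 × (54.0/6.8)^0.177 = 17.6 × (7.9412)^0.177
    = 17.6 × 1.4430 = 25.3976 m/s

25.4 m/s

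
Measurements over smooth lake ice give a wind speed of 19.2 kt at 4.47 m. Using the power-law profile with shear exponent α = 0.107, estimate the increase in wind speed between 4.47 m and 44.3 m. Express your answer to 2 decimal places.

Power law: V₂ = V₁ · (z₂/z₁)^α = 19.2 × (9.9105)^0.107 = 24.5405 kt
ΔV = 24.5405 − 19.2 = 5.3405 kt

5.34 kt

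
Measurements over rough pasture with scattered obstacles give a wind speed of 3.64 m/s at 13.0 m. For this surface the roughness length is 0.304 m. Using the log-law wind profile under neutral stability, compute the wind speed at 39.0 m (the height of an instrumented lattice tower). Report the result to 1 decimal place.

4.7 m/s

Log law: V(z) ∝ ln(z/z₀), so V₂/V₁ = ln(z₂/z₀) / ln(z₁/z₀).
ln(39.0/0.304) = 4.8543, ln(13.0/0.304) = 3.7557
V₂ = 3.64 × 4.8543/3.7557 = 3.64 × 1.2925 = 4.7048 m/s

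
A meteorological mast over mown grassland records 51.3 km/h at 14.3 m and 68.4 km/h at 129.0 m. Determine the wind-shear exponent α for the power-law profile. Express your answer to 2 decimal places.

Power law: V₂/V₁ = (z₂/z₁)^α ⇒ α = ln(V₂/V₁) / ln(z₂/z₁)
α = ln(68.4/51.3) / ln(129.0/14.3) = ln(1.3333) / ln(9.0210)
  = 0.28768 / 2.19955 = 0.13079

α ≈ 0.13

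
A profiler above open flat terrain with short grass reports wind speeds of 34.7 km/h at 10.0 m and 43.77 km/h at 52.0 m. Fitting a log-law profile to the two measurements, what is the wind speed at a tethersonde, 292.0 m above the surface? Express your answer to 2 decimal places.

Log law: V ∝ ln(z/z₀). From the pair, with r = V₁/V₂ = 0.79278,
ln z₀ = (ln z₁ − r·ln z₂)/(1 − r) = (2.3026 − 0.79278×3.9512)/0.20722 = -4.0049 → z₀ = 0.01823 m
V₃ = V₁ · ln(z₃/z₀)/ln(z₁/z₀) = 34.7 × 9.6816/6.3074 = 53.2628 km/h

53.26 km/h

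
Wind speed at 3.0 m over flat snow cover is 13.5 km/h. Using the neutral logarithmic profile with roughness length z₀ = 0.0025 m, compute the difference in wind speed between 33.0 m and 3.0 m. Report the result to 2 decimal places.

Log law: V₂ = V₁ · ln(z₂/z₀)/ln(z₁/z₀) = 13.5 × 9.4880/7.0901 = 18.0658 km/h
ΔV = 18.0658 − 13.5 = 4.5658 km/h

4.57 km/h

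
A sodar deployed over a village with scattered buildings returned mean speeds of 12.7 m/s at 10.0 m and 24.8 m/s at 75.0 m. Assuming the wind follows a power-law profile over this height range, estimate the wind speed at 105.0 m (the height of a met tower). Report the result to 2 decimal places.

27.73 m/s

First find α: α = ln(V₂/V₁)/ln(z₂/z₁) = ln(24.8/12.7)/ln(75.0/10.0) = 0.66924/2.01490 = 0.3321
Extrapolate from 75.0 m to 105.0 m: V₃ = 24.8 × (105.0/75.0)^0.3321 = 24.8 × 1.1182 = 27.7324 m/s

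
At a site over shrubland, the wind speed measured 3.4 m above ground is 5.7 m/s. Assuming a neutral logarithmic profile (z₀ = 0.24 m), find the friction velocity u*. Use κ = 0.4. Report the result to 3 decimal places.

Log law: V(z) = (u*/κ) · ln(z/z₀) ⇒ u* = κ · V / ln(z/z₀)
u* = 0.4 × 5.7 / ln(3.4/0.24) = 0.4 × 5.7 / 2.6509
   = 2.2800 / 2.6509 = 0.8601 m/s

u* ≈ 0.860 m/s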